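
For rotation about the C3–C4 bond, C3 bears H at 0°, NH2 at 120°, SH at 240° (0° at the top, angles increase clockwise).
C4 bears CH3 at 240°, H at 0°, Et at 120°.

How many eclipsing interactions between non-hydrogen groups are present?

Non-H eclipsing pairs: NH2(120°)/Et(120°); SH(240°)/CH3(240°) — 2 interactions.

2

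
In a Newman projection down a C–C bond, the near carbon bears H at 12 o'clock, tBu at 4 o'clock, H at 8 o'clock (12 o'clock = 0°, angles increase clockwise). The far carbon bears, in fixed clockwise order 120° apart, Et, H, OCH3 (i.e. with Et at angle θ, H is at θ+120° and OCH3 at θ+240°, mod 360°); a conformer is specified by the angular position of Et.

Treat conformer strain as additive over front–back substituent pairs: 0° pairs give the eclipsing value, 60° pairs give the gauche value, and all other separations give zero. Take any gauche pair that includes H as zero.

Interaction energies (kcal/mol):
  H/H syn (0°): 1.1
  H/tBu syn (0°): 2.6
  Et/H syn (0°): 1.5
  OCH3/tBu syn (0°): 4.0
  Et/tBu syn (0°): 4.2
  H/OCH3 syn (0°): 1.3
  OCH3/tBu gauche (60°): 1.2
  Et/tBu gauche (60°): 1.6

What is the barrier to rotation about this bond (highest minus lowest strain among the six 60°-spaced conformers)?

Et at 0° (eclipsed): H(0°)/Et(0°) eclipsed 1.5; tBu(120°)/H(120°) eclipsed 2.6; H(240°)/OCH3(240°) eclipsed 1.3 → 5.4 kcal/mol.
Et at 60° (staggered): tBu(120°)/Et(60°) gauche 1.6 → 1.6 kcal/mol.
Et at 120° (eclipsed): H(0°)/OCH3(0°) eclipsed 1.3; tBu(120°)/Et(120°) eclipsed 4.2; H(240°)/H(240°) eclipsed 1.1 → 6.6 kcal/mol.
Et at 180° (staggered): tBu(120°)/Et(180°) gauche 1.6; tBu(120°)/OCH3(60°) gauche 1.2 → 2.8 kcal/mol.
Et at 240° (eclipsed): H(0°)/H(0°) eclipsed 1.1; tBu(120°)/OCH3(120°) eclipsed 4.0; H(240°)/Et(240°) eclipsed 1.5 → 6.6 kcal/mol.
Et at 300° (staggered): tBu(120°)/OCH3(180°) gauche 1.2 → 1.2 kcal/mol.
Max at 120° (6.6 kcal/mol), min at 300° (1.2 kcal/mol); barrier = 5.4 kcal/mol.

5.4 kcal/mol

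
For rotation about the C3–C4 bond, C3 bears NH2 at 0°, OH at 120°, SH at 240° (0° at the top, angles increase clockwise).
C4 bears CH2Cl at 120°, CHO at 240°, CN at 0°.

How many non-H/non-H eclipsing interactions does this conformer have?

Non-H eclipsing pairs: NH2(0°)/CN(0°); OH(120°)/CH2Cl(120°); SH(240°)/CHO(240°) — 3 interactions.

3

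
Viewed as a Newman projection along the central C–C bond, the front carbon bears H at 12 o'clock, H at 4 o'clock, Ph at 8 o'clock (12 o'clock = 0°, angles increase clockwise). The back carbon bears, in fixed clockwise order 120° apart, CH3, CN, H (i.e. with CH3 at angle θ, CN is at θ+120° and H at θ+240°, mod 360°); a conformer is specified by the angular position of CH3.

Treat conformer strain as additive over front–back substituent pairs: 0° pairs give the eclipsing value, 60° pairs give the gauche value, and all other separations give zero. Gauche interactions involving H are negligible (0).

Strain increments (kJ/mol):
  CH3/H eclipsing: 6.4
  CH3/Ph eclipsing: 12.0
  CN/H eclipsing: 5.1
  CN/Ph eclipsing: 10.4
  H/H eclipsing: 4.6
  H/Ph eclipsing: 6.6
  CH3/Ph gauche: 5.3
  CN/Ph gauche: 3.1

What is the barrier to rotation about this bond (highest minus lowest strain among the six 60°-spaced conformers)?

CH3 at 0° (eclipsed): H(0°)/CH3(0°) eclipsed 6.4; H(120°)/CN(120°) eclipsed 5.1; Ph(240°)/H(240°) eclipsed 6.6 → 18.1 kJ/mol.
CH3 at 60° (staggered): Ph(240°)/CN(180°) gauche 3.1 → 3.1 kJ/mol.
CH3 at 120° (eclipsed): H(0°)/H(0°) eclipsed 4.6; H(120°)/CH3(120°) eclipsed 6.4; Ph(240°)/CN(240°) eclipsed 10.4 → 21.4 kJ/mol.
CH3 at 180° (staggered): Ph(240°)/CH3(180°) gauche 5.3; Ph(240°)/CN(300°) gauche 3.1 → 8.4 kJ/mol.
CH3 at 240° (eclipsed): H(0°)/CN(0°) eclipsed 5.1; H(120°)/H(120°) eclipsed 4.6; Ph(240°)/CH3(240°) eclipsed 12.0 → 21.7 kJ/mol.
CH3 at 300° (staggered): Ph(240°)/CH3(300°) gauche 5.3 → 5.3 kJ/mol.
Max at 240° (21.7 kJ/mol), min at 60° (3.1 kJ/mol); barrier = 18.6 kJ/mol.

18.6 kJ/mol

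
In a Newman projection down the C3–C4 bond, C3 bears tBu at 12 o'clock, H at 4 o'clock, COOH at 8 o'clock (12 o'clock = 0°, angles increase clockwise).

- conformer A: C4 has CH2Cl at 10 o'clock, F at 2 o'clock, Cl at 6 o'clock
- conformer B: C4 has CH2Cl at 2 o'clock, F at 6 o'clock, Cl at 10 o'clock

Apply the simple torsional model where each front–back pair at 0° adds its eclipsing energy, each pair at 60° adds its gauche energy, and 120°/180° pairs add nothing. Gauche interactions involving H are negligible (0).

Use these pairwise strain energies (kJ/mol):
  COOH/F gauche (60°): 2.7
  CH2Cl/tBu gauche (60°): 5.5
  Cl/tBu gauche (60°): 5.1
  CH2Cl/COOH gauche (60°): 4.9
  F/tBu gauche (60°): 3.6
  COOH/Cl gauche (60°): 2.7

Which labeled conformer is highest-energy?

A

A (staggered): tBu–CH2Cl gauche, tBu–F gauche, COOH–CH2Cl gauche, COOH–Cl gauche; 5.5 + 3.6 + 4.9 + 2.7 = 16.7 kJ/mol.
B (staggered): tBu–CH2Cl gauche, tBu–Cl gauche, COOH–F gauche, COOH–Cl gauche; 5.5 + 5.1 + 2.7 + 2.7 = 16.0 kJ/mol.
A has the highest total (16.7 kJ/mol).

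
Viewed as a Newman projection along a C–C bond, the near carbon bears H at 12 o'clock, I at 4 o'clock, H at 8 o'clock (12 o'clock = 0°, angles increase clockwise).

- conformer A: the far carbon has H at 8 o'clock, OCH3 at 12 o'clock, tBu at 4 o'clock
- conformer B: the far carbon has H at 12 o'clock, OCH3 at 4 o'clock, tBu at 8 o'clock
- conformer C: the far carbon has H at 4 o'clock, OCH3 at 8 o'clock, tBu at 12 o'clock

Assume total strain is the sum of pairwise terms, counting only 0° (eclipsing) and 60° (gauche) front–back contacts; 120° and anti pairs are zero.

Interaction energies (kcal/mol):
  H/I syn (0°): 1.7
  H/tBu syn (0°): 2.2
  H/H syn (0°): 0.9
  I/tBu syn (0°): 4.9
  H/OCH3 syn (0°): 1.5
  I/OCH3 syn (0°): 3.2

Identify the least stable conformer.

A

A is eclipsed. H at 0° is eclipsed with OCH3 at 0° (1.5); I at 120° is eclipsed with tBu at 120° (4.9); H at 240° is eclipsed with H at 240° (0.9). Total 7.3 kcal/mol.
B is eclipsed. H at 0° is eclipsed with H at 0° (0.9); I at 120° is eclipsed with OCH3 at 120° (3.2); H at 240° is eclipsed with tBu at 240° (2.2). Total 6.3 kcal/mol.
C is eclipsed. H at 0° is eclipsed with tBu at 0° (2.2); I at 120° is eclipsed with H at 120° (1.7); H at 240° is eclipsed with OCH3 at 240° (1.5). Total 5.4 kcal/mol.
A has the highest total (7.3 kcal/mol).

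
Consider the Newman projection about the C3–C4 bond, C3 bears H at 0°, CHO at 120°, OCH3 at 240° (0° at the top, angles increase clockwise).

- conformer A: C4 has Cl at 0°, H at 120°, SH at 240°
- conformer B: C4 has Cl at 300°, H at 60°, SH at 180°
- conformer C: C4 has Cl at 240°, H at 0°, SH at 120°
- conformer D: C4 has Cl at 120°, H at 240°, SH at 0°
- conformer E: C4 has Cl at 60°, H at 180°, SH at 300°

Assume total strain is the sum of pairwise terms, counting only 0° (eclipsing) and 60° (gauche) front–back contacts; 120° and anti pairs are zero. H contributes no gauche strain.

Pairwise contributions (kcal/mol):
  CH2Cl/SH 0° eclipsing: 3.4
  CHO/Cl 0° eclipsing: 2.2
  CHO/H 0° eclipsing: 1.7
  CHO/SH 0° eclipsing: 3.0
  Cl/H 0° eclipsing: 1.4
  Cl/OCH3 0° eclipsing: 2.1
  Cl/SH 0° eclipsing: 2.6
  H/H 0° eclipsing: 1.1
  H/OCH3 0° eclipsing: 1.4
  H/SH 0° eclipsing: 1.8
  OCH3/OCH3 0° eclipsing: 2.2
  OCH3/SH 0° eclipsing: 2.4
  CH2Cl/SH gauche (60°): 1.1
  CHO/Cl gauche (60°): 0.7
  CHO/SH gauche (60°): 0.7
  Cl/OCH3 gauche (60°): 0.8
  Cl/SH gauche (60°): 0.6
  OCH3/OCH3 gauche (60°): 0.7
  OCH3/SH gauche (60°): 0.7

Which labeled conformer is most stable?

E

A (eclipsed): H–Cl eclipsed, CHO–H eclipsed, OCH3–SH eclipsed; 1.4 + 1.7 + 2.4 = 5.5 kcal/mol.
B (staggered): CHO–SH gauche, OCH3–Cl gauche, OCH3–SH gauche; 0.7 + 0.8 + 0.7 = 2.2 kcal/mol.
C (eclipsed): H–H eclipsed, CHO–SH eclipsed, OCH3–Cl eclipsed; 1.1 + 3.0 + 2.1 = 6.2 kcal/mol.
D (eclipsed): H–SH eclipsed, CHO–Cl eclipsed, OCH3–H eclipsed; 1.8 + 2.2 + 1.4 = 5.4 kcal/mol.
E (staggered): CHO–Cl gauche, OCH3–SH gauche; 0.7 + 0.7 = 1.4 kcal/mol.
E has the lowest total (1.4 kcal/mol).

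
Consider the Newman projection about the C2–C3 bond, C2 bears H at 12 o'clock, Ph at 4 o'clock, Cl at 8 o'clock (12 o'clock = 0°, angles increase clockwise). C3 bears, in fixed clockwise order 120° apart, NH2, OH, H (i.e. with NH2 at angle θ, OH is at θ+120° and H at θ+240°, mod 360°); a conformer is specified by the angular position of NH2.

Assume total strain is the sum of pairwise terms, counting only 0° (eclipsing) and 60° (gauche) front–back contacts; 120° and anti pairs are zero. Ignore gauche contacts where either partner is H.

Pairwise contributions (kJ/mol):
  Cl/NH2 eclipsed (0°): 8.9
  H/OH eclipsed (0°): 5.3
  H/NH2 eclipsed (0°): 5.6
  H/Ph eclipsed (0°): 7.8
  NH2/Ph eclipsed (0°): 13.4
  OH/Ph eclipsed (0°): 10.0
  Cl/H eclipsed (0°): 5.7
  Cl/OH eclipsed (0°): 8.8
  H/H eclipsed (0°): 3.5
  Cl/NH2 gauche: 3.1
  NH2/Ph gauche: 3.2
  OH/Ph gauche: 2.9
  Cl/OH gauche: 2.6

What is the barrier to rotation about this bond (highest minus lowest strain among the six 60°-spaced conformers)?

NH2 at 0° (eclipsed): H(0°)/NH2(0°) eclipsed 5.6; Ph(120°)/OH(120°) eclipsed 10.0; Cl(240°)/H(240°) eclipsed 5.7 → 21.3 kJ/mol.
NH2 at 60° (staggered): Ph(120°)/NH2(60°) gauche 3.2; Ph(120°)/OH(180°) gauche 2.9; Cl(240°)/OH(180°) gauche 2.6 → 8.7 kJ/mol.
NH2 at 120° (eclipsed): H(0°)/H(0°) eclipsed 3.5; Ph(120°)/NH2(120°) eclipsed 13.4; Cl(240°)/OH(240°) eclipsed 8.8 → 25.7 kJ/mol.
NH2 at 180° (staggered): Ph(120°)/NH2(180°) gauche 3.2; Cl(240°)/NH2(180°) gauche 3.1; Cl(240°)/OH(300°) gauche 2.6 → 8.9 kJ/mol.
NH2 at 240° (eclipsed): H(0°)/OH(0°) eclipsed 5.3; Ph(120°)/H(120°) eclipsed 7.8; Cl(240°)/NH2(240°) eclipsed 8.9 → 22.0 kJ/mol.
NH2 at 300° (staggered): Ph(120°)/OH(60°) gauche 2.9; Cl(240°)/NH2(300°) gauche 3.1 → 6.0 kJ/mol.
Max at 120° (25.7 kJ/mol), min at 300° (6.0 kJ/mol); barrier = 19.7 kJ/mol.

19.7 kJ/mol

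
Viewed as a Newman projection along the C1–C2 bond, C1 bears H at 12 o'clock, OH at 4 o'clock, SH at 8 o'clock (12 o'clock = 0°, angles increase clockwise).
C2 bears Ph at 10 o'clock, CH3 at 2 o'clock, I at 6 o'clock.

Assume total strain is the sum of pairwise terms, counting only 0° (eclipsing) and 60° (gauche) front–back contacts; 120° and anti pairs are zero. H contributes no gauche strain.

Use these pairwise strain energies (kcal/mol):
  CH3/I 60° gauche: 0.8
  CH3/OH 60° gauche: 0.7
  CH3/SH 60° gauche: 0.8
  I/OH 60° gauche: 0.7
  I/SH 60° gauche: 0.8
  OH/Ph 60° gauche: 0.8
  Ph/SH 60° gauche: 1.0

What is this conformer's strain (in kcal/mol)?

This conformer (staggered): OH(120°)/CH3(60°) gauche 0.7; OH(120°)/I(180°) gauche 0.7; SH(240°)/Ph(300°) gauche 1.0; SH(240°)/I(180°) gauche 0.8 → 3.2 kcal/mol.

3.2 kcal/mol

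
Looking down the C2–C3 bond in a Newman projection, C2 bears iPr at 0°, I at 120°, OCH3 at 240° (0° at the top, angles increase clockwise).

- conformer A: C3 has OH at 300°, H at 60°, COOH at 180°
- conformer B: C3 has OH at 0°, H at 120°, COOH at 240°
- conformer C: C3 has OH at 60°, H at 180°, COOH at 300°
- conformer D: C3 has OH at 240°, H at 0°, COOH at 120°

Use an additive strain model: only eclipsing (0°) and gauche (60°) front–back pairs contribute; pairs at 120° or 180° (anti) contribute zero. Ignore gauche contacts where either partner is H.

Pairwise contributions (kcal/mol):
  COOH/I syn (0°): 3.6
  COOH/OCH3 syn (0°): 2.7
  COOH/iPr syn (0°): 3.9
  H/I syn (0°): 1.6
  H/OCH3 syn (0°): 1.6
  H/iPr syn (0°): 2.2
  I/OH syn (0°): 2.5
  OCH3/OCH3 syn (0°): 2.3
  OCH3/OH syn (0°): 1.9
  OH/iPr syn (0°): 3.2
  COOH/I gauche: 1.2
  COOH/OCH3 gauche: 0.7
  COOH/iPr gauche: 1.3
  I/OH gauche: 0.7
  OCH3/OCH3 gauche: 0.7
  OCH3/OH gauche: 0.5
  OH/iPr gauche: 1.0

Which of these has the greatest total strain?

D

A (staggered): iPr–OH gauche, I–COOH gauche, OCH3–OH gauche, OCH3–COOH gauche; 1.0 + 1.2 + 0.5 + 0.7 = 3.4 kcal/mol.
B (eclipsed): iPr–OH eclipsed, I–H eclipsed, OCH3–COOH eclipsed; 3.2 + 1.6 + 2.7 = 7.5 kcal/mol.
C (staggered): iPr–OH gauche, iPr–COOH gauche, I–OH gauche, OCH3–COOH gauche; 1.0 + 1.3 + 0.7 + 0.7 = 3.7 kcal/mol.
D (eclipsed): iPr–H eclipsed, I–COOH eclipsed, OCH3–OH eclipsed; 2.2 + 3.6 + 1.9 = 7.7 kcal/mol.
D has the highest total (7.7 kcal/mol).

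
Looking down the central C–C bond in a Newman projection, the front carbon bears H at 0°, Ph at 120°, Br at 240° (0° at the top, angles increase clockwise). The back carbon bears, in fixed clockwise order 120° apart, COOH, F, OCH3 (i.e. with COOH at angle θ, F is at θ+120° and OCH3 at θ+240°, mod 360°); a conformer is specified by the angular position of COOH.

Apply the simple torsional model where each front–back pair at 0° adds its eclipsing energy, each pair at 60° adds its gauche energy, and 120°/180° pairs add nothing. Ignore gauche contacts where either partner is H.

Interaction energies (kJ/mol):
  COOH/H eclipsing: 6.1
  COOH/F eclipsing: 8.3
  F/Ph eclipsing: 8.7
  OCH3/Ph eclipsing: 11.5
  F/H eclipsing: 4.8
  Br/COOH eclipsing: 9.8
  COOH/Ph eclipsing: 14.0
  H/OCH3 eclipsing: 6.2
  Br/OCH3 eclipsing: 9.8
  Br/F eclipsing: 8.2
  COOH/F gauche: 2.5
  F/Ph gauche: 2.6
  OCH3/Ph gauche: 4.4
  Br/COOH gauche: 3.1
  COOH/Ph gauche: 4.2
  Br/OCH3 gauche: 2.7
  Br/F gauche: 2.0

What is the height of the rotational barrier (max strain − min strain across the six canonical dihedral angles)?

16.9 kJ/mol

COOH at 0° (eclipsed): H(0°)/COOH(0°) eclipsed 6.1; Ph(120°)/F(120°) eclipsed 8.7; Br(240°)/OCH3(240°) eclipsed 9.8 → 24.6 kJ/mol.
COOH at 60° (staggered): Ph(120°)/COOH(60°) gauche 4.2; Ph(120°)/F(180°) gauche 2.6; Br(240°)/F(180°) gauche 2.0; Br(240°)/OCH3(300°) gauche 2.7 → 11.5 kJ/mol.
COOH at 120° (eclipsed): H(0°)/OCH3(0°) eclipsed 6.2; Ph(120°)/COOH(120°) eclipsed 14.0; Br(240°)/F(240°) eclipsed 8.2 → 28.4 kJ/mol.
COOH at 180° (staggered): Ph(120°)/COOH(180°) gauche 4.2; Ph(120°)/OCH3(60°) gauche 4.4; Br(240°)/COOH(180°) gauche 3.1; Br(240°)/F(300°) gauche 2.0 → 13.7 kJ/mol.
COOH at 240° (eclipsed): H(0°)/F(0°) eclipsed 4.8; Ph(120°)/OCH3(120°) eclipsed 11.5; Br(240°)/COOH(240°) eclipsed 9.8 → 26.1 kJ/mol.
COOH at 300° (staggered): Ph(120°)/F(60°) gauche 2.6; Ph(120°)/OCH3(180°) gauche 4.4; Br(240°)/COOH(300°) gauche 3.1; Br(240°)/OCH3(180°) gauche 2.7 → 12.8 kJ/mol.
Max at 120° (28.4 kJ/mol), min at 60° (11.5 kJ/mol); barrier = 16.9 kJ/mol.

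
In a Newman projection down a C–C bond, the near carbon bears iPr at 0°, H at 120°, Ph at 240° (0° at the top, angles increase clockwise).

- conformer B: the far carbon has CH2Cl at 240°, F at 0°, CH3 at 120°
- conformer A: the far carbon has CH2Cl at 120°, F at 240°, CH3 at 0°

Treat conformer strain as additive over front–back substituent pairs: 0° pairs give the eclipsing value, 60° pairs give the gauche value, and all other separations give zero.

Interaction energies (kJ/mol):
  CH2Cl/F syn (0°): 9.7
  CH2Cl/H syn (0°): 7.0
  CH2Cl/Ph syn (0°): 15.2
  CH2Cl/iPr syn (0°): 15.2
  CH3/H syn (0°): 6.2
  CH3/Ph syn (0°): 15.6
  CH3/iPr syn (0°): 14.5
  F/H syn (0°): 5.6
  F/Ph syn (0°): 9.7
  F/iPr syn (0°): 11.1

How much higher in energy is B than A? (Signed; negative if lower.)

B (eclipsed): iPr(0°)/F(0°) eclipsed 11.1; H(120°)/CH3(120°) eclipsed 6.2; Ph(240°)/CH2Cl(240°) eclipsed 15.2 → 32.5 kJ/mol.
A (eclipsed): iPr(0°)/CH3(0°) eclipsed 14.5; H(120°)/CH2Cl(120°) eclipsed 7.0; Ph(240°)/F(240°) eclipsed 9.7 → 31.2 kJ/mol.
E(B) − E(A) = 32.5 − 31.2 = +1.3 kJ/mol.

+1.3 kJ/mol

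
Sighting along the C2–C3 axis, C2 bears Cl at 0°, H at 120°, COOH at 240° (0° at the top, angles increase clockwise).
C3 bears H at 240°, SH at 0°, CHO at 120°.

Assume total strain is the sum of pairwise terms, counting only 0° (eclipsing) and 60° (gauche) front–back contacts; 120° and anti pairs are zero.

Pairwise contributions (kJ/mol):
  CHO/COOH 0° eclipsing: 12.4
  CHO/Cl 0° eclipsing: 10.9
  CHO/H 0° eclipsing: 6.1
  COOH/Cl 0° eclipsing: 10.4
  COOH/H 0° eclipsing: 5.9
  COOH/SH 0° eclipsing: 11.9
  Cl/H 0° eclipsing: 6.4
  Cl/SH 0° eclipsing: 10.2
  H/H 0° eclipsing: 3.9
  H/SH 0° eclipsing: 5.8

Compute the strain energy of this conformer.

22.2 kJ/mol

This conformer (eclipsed): Cl(0°)/SH(0°) eclipsed 10.2; H(120°)/CHO(120°) eclipsed 6.1; COOH(240°)/H(240°) eclipsed 5.9 → 22.2 kJ/mol.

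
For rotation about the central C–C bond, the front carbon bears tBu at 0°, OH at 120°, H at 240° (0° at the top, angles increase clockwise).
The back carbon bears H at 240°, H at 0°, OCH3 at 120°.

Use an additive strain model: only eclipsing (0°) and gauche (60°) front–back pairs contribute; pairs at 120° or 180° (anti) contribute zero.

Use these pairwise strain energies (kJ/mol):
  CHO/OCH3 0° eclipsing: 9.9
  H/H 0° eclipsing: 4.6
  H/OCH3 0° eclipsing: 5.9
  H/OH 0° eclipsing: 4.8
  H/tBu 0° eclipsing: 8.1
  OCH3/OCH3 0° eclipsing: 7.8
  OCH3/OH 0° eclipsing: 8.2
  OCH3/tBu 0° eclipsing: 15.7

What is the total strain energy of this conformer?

20.9 kJ/mol

This conformer (eclipsed): tBu(0°)/H(0°) eclipsed 8.1; OH(120°)/OCH3(120°) eclipsed 8.2; H(240°)/H(240°) eclipsed 4.6 → 20.9 kJ/mol.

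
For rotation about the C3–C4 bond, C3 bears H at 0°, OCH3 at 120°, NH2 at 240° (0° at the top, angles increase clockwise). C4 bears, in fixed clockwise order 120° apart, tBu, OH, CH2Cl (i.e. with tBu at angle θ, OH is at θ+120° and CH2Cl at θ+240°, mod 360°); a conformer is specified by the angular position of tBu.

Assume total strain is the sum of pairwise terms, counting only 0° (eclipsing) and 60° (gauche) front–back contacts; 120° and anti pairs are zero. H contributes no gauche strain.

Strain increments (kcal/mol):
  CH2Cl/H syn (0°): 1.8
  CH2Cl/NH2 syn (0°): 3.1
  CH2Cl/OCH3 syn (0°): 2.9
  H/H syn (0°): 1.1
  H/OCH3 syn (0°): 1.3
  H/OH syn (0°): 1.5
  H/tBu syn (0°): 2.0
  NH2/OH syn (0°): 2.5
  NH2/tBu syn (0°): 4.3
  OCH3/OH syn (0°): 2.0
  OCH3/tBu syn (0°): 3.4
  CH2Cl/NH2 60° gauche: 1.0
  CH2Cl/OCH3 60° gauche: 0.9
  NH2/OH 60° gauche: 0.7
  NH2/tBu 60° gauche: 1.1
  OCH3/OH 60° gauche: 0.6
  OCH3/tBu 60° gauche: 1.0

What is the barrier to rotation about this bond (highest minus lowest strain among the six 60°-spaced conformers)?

5.4 kcal/mol

tBu at 0° (eclipsed): H–tBu eclipsed, OCH3–OH eclipsed, NH2–CH2Cl eclipsed; 2.0 + 2.0 + 3.1 = 7.1 kcal/mol.
tBu at 60° (staggered): OCH3–tBu gauche, OCH3–OH gauche, NH2–OH gauche, NH2–CH2Cl gauche; 1.0 + 0.6 + 0.7 + 1.0 = 3.3 kcal/mol.
tBu at 120° (eclipsed): H–CH2Cl eclipsed, OCH3–tBu eclipsed, NH2–OH eclipsed; 1.8 + 3.4 + 2.5 = 7.7 kcal/mol.
tBu at 180° (staggered): OCH3–tBu gauche, OCH3–CH2Cl gauche, NH2–tBu gauche, NH2–OH gauche; 1.0 + 0.9 + 1.1 + 0.7 = 3.7 kcal/mol.
tBu at 240° (eclipsed): H–OH eclipsed, OCH3–CH2Cl eclipsed, NH2–tBu eclipsed; 1.5 + 2.9 + 4.3 = 8.7 kcal/mol.
tBu at 300° (staggered): OCH3–OH gauche, OCH3–CH2Cl gauche, NH2–tBu gauche, NH2–CH2Cl gauche; 0.6 + 0.9 + 1.1 + 1.0 = 3.6 kcal/mol.
Max at 240° (8.7 kcal/mol), min at 60° (3.3 kcal/mol); barrier = 5.4 kcal/mol.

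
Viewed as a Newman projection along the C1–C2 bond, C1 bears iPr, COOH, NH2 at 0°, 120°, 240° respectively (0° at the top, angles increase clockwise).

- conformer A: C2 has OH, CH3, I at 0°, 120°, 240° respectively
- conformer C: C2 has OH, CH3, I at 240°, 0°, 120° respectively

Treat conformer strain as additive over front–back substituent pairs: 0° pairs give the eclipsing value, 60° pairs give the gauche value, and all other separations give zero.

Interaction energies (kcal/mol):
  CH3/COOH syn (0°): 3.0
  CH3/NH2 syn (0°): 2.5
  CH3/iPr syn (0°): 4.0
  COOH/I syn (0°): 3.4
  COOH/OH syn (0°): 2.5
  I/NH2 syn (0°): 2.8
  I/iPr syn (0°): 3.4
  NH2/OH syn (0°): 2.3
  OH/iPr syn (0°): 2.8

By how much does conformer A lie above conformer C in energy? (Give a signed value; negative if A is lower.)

-1.1 kcal/mol

A (eclipsed): iPr–OH eclipsed, COOH–CH3 eclipsed, NH2–I eclipsed; 2.8 + 3.0 + 2.8 = 8.6 kcal/mol.
C (eclipsed): iPr–CH3 eclipsed, COOH–I eclipsed, NH2–OH eclipsed; 4.0 + 3.4 + 2.3 = 9.7 kcal/mol.
E(A) − E(C) = 8.6 − 9.7 = -1.1 kcal/mol.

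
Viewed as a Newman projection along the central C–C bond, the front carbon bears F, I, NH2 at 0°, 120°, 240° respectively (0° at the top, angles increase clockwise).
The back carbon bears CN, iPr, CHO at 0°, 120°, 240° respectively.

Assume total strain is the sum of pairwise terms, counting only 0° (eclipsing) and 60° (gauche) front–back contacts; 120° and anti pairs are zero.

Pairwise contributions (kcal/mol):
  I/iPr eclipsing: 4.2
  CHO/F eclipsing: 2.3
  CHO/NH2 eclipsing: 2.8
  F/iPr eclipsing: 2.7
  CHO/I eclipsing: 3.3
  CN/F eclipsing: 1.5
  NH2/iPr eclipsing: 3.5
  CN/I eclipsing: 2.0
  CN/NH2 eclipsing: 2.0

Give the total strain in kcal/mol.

8.5 kcal/mol

This conformer (eclipsed): F(0°)/CN(0°) eclipsed 1.5; I(120°)/iPr(120°) eclipsed 4.2; NH2(240°)/CHO(240°) eclipsed 2.8 → 8.5 kcal/mol.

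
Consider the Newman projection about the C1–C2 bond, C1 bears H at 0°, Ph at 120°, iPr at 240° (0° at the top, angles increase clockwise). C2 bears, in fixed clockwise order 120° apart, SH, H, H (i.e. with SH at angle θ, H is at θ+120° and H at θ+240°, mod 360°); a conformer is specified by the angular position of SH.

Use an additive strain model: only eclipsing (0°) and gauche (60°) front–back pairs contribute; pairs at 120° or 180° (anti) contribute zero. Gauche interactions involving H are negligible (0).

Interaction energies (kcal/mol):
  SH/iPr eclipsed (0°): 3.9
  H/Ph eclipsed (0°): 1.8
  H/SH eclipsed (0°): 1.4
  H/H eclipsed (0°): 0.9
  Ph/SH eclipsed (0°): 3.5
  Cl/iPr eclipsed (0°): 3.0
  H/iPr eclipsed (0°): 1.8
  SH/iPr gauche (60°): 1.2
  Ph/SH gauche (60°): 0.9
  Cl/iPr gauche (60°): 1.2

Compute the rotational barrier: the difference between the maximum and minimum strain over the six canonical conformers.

SH at 0° (eclipsed): H(0°)/SH(0°) eclipsed 1.4; Ph(120°)/H(120°) eclipsed 1.8; iPr(240°)/H(240°) eclipsed 1.8 → 5.0 kcal/mol.
SH at 60° (staggered): Ph(120°)/SH(60°) gauche 0.9 → 0.9 kcal/mol.
SH at 120° (eclipsed): H(0°)/H(0°) eclipsed 0.9; Ph(120°)/SH(120°) eclipsed 3.5; iPr(240°)/H(240°) eclipsed 1.8 → 6.2 kcal/mol.
SH at 180° (staggered): Ph(120°)/SH(180°) gauche 0.9; iPr(240°)/SH(180°) gauche 1.2 → 2.1 kcal/mol.
SH at 240° (eclipsed): H(0°)/H(0°) eclipsed 0.9; Ph(120°)/H(120°) eclipsed 1.8; iPr(240°)/SH(240°) eclipsed 3.9 → 6.6 kcal/mol.
SH at 300° (staggered): iPr(240°)/SH(300°) gauche 1.2 → 1.2 kcal/mol.
Max at 240° (6.6 kcal/mol), min at 60° (0.9 kcal/mol); barrier = 5.7 kcal/mol.

5.7 kcal/mol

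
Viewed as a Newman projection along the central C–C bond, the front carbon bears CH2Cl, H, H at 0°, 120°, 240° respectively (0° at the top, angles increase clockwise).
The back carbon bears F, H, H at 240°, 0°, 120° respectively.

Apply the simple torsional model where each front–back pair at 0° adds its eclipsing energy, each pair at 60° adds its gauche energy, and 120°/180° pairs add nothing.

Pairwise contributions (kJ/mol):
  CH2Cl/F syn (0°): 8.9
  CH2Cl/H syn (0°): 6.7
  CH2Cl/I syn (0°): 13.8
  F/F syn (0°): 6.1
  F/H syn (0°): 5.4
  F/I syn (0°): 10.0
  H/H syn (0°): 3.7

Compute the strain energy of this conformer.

This conformer (eclipsed): CH2Cl(0°)/H(0°) eclipsed 6.7; H(120°)/H(120°) eclipsed 3.7; H(240°)/F(240°) eclipsed 5.4 → 15.8 kJ/mol.

15.8 kJ/mol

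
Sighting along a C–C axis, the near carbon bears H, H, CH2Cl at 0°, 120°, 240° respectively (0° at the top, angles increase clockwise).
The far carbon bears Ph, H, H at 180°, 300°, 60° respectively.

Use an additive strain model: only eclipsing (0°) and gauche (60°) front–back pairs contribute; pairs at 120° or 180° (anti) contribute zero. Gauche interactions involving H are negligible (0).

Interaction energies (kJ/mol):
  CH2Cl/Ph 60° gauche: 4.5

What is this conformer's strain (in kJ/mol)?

This conformer (staggered): CH2Cl(240°)/Ph(180°) gauche 4.5 → 4.5 kJ/mol.

4.5 kJ/mol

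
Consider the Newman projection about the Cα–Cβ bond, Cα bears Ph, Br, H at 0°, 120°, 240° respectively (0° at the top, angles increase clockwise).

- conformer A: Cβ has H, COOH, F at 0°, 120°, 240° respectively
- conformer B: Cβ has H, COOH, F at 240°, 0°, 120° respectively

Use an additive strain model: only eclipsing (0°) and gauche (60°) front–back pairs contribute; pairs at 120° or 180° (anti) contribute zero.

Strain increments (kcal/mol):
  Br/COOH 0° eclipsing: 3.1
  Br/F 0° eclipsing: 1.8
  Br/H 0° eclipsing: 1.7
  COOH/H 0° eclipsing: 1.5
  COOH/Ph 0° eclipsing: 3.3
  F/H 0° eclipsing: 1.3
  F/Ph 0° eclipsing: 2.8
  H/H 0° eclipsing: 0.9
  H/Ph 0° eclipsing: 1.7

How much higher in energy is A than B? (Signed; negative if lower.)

A (eclipsed): Ph–H eclipsed, Br–COOH eclipsed, H–F eclipsed; 1.7 + 3.1 + 1.3 = 6.1 kcal/mol.
B (eclipsed): Ph–COOH eclipsed, Br–F eclipsed, H–H eclipsed; 3.3 + 1.8 + 0.9 = 6.0 kcal/mol.
E(A) − E(B) = 6.1 − 6.0 = +0.1 kcal/mol.

+0.1 kcal/mol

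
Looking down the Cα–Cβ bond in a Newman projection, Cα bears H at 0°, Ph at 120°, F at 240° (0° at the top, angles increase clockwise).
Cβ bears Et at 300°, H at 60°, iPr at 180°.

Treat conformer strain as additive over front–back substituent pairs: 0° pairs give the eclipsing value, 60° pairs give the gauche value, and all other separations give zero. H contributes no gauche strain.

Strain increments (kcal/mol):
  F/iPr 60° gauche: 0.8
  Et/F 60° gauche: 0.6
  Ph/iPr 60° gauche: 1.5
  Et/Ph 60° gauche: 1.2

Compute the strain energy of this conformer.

This conformer (staggered): Ph–iPr gauche, F–Et gauche, F–iPr gauche; 1.5 + 0.6 + 0.8 = 2.9 kcal/mol.

2.9 kcal/mol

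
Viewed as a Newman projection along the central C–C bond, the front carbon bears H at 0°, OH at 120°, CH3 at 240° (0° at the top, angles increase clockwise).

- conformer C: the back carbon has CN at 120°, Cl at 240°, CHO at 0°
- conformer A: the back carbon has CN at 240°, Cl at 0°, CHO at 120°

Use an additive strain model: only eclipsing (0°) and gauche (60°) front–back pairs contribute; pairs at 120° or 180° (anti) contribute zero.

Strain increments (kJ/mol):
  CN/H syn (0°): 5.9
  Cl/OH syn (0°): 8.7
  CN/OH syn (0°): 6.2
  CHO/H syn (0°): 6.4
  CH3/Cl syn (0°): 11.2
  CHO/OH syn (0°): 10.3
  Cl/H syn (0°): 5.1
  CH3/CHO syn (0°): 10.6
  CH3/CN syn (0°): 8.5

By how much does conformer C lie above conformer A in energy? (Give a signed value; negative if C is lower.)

-0.1 kJ/mol

C (eclipsed): H(0°)/CHO(0°) eclipsed 6.4; OH(120°)/CN(120°) eclipsed 6.2; CH3(240°)/Cl(240°) eclipsed 11.2 → 23.8 kJ/mol.
A (eclipsed): H(0°)/Cl(0°) eclipsed 5.1; OH(120°)/CHO(120°) eclipsed 10.3; CH3(240°)/CN(240°) eclipsed 8.5 → 23.9 kJ/mol.
E(C) − E(A) = 23.8 − 23.9 = -0.1 kJ/mol.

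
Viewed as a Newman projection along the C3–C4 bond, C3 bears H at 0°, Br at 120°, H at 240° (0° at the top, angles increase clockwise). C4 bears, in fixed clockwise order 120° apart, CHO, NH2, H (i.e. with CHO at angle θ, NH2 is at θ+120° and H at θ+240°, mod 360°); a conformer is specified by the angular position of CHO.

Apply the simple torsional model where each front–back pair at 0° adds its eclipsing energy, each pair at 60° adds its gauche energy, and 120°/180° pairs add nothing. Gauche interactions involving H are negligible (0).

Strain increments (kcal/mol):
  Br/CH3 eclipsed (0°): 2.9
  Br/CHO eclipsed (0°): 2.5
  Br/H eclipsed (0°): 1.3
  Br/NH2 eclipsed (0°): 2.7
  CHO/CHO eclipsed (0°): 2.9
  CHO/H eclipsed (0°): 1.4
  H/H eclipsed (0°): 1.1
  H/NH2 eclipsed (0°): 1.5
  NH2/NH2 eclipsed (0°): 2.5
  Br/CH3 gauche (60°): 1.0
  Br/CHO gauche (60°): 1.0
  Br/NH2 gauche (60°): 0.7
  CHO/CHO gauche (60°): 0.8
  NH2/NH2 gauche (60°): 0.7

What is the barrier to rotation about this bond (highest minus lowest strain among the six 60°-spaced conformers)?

4.5 kcal/mol

CHO at 0° (eclipsed): H(0°)/CHO(0°) eclipsed 1.4; Br(120°)/NH2(120°) eclipsed 2.7; H(240°)/H(240°) eclipsed 1.1 → 5.2 kcal/mol.
CHO at 60° (staggered): Br(120°)/CHO(60°) gauche 1.0; Br(120°)/NH2(180°) gauche 0.7 → 1.7 kcal/mol.
CHO at 120° (eclipsed): H(0°)/H(0°) eclipsed 1.1; Br(120°)/CHO(120°) eclipsed 2.5; H(240°)/NH2(240°) eclipsed 1.5 → 5.1 kcal/mol.
CHO at 180° (staggered): Br(120°)/CHO(180°) gauche 1.0 → 1.0 kcal/mol.
CHO at 240° (eclipsed): H(0°)/NH2(0°) eclipsed 1.5; Br(120°)/H(120°) eclipsed 1.3; H(240°)/CHO(240°) eclipsed 1.4 → 4.2 kcal/mol.
CHO at 300° (staggered): Br(120°)/NH2(60°) gauche 0.7 → 0.7 kcal/mol.
Max at 0° (5.2 kcal/mol), min at 300° (0.7 kcal/mol); barrier = 4.5 kcal/mol.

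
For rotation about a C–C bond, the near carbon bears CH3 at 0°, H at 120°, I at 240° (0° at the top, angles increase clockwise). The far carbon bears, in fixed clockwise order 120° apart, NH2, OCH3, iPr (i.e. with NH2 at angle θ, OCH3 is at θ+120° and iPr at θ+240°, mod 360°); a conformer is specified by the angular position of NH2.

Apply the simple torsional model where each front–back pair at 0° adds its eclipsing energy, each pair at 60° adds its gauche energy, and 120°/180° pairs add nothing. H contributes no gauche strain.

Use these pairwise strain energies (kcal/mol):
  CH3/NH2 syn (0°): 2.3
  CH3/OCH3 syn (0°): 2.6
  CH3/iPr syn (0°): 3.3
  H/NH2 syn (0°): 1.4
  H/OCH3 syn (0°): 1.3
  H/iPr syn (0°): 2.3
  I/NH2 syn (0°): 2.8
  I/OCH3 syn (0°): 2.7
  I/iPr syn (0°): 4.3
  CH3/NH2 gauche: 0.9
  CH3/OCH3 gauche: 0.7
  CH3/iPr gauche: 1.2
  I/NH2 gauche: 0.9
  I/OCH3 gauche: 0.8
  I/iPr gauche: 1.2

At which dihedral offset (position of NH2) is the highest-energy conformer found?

0°

NH2 at 0° is eclipsed. CH3 at 0° is eclipsed with NH2 at 0° (2.3); H at 120° is eclipsed with OCH3 at 120° (1.3); I at 240° is eclipsed with iPr at 240° (4.3). Total 7.9 kcal/mol.
NH2 at 60° is staggered. CH3 at 0° is gauche with NH2 at 60° (0.9); CH3 at 0° is gauche with iPr at 300° (1.2); I at 240° is gauche with OCH3 at 180° (0.8); I at 240° is gauche with iPr at 300° (1.2). Total 4.1 kcal/mol.
NH2 at 120° is eclipsed. CH3 at 0° is eclipsed with iPr at 0° (3.3); H at 120° is eclipsed with NH2 at 120° (1.4); I at 240° is eclipsed with OCH3 at 240° (2.7). Total 7.4 kcal/mol.
NH2 at 180° is staggered. CH3 at 0° is gauche with OCH3 at 300° (0.7); CH3 at 0° is gauche with iPr at 60° (1.2); I at 240° is gauche with NH2 at 180° (0.9); I at 240° is gauche with OCH3 at 300° (0.8). Total 3.6 kcal/mol.
NH2 at 240° is eclipsed. CH3 at 0° is eclipsed with OCH3 at 0° (2.6); H at 120° is eclipsed with iPr at 120° (2.3); I at 240° is eclipsed with NH2 at 240° (2.8). Total 7.7 kcal/mol.
NH2 at 300° is staggered. CH3 at 0° is gauche with NH2 at 300° (0.9); CH3 at 0° is gauche with OCH3 at 60° (0.7); I at 240° is gauche with NH2 at 300° (0.9); I at 240° is gauche with iPr at 180° (1.2). Total 3.7 kcal/mol.
The maximum (7.9 kcal/mol) occurs with NH2 at 0°.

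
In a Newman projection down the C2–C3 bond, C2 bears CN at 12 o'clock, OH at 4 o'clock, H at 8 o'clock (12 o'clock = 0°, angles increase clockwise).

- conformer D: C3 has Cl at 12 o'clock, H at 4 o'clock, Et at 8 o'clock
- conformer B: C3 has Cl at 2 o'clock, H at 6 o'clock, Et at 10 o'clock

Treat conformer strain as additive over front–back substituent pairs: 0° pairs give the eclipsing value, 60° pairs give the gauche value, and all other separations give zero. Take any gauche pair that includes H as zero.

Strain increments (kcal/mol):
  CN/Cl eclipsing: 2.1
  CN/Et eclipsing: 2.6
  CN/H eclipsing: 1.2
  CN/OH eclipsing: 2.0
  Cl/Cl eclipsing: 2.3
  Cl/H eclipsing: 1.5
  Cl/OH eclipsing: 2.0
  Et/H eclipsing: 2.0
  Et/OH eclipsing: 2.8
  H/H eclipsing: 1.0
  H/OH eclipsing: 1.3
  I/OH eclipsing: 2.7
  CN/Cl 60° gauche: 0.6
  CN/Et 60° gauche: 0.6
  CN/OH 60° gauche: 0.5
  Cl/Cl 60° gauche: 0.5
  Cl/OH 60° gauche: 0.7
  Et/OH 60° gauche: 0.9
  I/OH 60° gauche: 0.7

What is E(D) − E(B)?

D is eclipsed. CN at 0° is eclipsed with Cl at 0° (2.1); OH at 120° is eclipsed with H at 120° (1.3); H at 240° is eclipsed with Et at 240° (2.0). Total 5.4 kcal/mol.
B is staggered. CN at 0° is gauche with Cl at 60° (0.6); CN at 0° is gauche with Et at 300° (0.6); OH at 120° is gauche with Cl at 60° (0.7). Total 1.9 kcal/mol.
E(D) − E(B) = 5.4 − 1.9 = +3.5 kcal/mol.

+3.5 kcal/mol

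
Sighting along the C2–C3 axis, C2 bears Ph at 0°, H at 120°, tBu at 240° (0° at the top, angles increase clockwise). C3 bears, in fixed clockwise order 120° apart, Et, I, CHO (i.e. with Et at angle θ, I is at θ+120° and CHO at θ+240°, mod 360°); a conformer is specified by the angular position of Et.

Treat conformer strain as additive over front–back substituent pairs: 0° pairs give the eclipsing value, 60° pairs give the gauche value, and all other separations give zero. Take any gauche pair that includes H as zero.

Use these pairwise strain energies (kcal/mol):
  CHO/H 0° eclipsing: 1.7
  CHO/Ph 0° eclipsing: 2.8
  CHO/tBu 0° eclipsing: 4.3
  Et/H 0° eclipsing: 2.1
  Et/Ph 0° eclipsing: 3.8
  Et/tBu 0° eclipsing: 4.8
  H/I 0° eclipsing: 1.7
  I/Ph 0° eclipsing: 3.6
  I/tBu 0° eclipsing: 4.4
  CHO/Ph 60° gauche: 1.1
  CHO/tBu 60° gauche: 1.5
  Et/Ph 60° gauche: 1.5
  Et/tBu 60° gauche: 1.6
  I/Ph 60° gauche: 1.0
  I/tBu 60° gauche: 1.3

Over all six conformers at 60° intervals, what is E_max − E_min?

5.1 kcal/mol

Et at 0° (eclipsed): Ph(0°)/Et(0°) eclipsed 3.8; H(120°)/I(120°) eclipsed 1.7; tBu(240°)/CHO(240°) eclipsed 4.3 → 9.8 kcal/mol.
Et at 60° (staggered): Ph(0°)/Et(60°) gauche 1.5; Ph(0°)/CHO(300°) gauche 1.1; tBu(240°)/I(180°) gauche 1.3; tBu(240°)/CHO(300°) gauche 1.5 → 5.4 kcal/mol.
Et at 120° (eclipsed): Ph(0°)/CHO(0°) eclipsed 2.8; H(120°)/Et(120°) eclipsed 2.1; tBu(240°)/I(240°) eclipsed 4.4 → 9.3 kcal/mol.
Et at 180° (staggered): Ph(0°)/I(300°) gauche 1.0; Ph(0°)/CHO(60°) gauche 1.1; tBu(240°)/Et(180°) gauche 1.6; tBu(240°)/I(300°) gauche 1.3 → 5.0 kcal/mol.
Et at 240° (eclipsed): Ph(0°)/I(0°) eclipsed 3.6; H(120°)/CHO(120°) eclipsed 1.7; tBu(240°)/Et(240°) eclipsed 4.8 → 10.1 kcal/mol.
Et at 300° (staggered): Ph(0°)/Et(300°) gauche 1.5; Ph(0°)/I(60°) gauche 1.0; tBu(240°)/Et(300°) gauche 1.6; tBu(240°)/CHO(180°) gauche 1.5 → 5.6 kcal/mol.
Max at 240° (10.1 kcal/mol), min at 180° (5.0 kcal/mol); barrier = 5.1 kcal/mol.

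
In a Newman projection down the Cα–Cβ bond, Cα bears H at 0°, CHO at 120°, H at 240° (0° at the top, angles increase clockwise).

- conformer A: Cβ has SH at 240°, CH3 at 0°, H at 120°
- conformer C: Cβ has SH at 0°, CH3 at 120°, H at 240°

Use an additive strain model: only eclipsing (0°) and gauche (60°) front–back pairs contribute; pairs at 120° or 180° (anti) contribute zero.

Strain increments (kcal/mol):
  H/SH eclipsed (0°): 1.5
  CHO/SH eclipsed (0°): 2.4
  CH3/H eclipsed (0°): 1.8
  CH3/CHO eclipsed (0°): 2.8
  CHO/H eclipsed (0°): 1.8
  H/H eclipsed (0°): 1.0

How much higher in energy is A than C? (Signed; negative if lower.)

-0.2 kcal/mol

A (eclipsed): H–CH3 eclipsed, CHO–H eclipsed, H–SH eclipsed; 1.8 + 1.8 + 1.5 = 5.1 kcal/mol.
C (eclipsed): H–SH eclipsed, CHO–CH3 eclipsed, H–H eclipsed; 1.5 + 2.8 + 1.0 = 5.3 kcal/mol.
E(A) − E(C) = 5.1 − 5.3 = -0.2 kcal/mol.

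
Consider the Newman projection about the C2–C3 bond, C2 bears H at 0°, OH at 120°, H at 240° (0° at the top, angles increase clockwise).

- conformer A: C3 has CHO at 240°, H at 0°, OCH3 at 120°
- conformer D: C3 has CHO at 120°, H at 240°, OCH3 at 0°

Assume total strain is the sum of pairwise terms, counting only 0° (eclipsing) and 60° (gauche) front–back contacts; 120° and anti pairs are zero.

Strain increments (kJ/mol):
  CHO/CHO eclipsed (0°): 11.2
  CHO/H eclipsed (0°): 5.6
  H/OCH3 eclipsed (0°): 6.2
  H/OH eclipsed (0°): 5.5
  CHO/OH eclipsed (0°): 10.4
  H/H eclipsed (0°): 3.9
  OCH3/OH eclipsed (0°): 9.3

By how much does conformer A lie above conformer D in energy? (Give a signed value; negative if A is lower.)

A (eclipsed): H(0°)/H(0°) eclipsed 3.9; OH(120°)/OCH3(120°) eclipsed 9.3; H(240°)/CHO(240°) eclipsed 5.6 → 18.8 kJ/mol.
D (eclipsed): H(0°)/OCH3(0°) eclipsed 6.2; OH(120°)/CHO(120°) eclipsed 10.4; H(240°)/H(240°) eclipsed 3.9 → 20.5 kJ/mol.
E(A) − E(D) = 18.8 − 20.5 = -1.7 kJ/mol.

-1.7 kJ/mol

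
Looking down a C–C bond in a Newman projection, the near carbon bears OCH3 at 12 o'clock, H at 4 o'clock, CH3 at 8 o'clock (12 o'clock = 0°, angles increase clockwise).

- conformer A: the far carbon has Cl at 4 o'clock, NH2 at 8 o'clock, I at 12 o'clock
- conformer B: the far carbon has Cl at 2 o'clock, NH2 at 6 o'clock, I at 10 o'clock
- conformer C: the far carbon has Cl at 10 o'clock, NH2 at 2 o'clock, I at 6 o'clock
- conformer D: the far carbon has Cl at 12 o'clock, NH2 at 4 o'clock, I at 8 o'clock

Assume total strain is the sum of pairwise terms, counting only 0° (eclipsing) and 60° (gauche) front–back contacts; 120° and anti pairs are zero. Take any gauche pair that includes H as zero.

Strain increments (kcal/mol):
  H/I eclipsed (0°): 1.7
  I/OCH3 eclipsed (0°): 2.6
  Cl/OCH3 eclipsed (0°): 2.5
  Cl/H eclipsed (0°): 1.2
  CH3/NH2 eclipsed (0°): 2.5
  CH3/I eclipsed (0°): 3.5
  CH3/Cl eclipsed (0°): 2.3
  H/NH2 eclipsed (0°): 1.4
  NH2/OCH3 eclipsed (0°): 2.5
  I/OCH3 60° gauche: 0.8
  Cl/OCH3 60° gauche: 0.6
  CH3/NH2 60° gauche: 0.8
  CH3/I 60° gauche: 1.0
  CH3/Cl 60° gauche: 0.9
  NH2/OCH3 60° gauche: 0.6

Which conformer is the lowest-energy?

C

A (eclipsed): OCH3–I eclipsed, H–Cl eclipsed, CH3–NH2 eclipsed; 2.6 + 1.2 + 2.5 = 6.3 kcal/mol.
B (staggered): OCH3–Cl gauche, OCH3–I gauche, CH3–NH2 gauche, CH3–I gauche; 0.6 + 0.8 + 0.8 + 1.0 = 3.2 kcal/mol.
C (staggered): OCH3–Cl gauche, OCH3–NH2 gauche, CH3–Cl gauche, CH3–I gauche; 0.6 + 0.6 + 0.9 + 1.0 = 3.1 kcal/mol.
D (eclipsed): OCH3–Cl eclipsed, H–NH2 eclipsed, CH3–I eclipsed; 2.5 + 1.4 + 3.5 = 7.4 kcal/mol.
C has the lowest total (3.1 kcal/mol).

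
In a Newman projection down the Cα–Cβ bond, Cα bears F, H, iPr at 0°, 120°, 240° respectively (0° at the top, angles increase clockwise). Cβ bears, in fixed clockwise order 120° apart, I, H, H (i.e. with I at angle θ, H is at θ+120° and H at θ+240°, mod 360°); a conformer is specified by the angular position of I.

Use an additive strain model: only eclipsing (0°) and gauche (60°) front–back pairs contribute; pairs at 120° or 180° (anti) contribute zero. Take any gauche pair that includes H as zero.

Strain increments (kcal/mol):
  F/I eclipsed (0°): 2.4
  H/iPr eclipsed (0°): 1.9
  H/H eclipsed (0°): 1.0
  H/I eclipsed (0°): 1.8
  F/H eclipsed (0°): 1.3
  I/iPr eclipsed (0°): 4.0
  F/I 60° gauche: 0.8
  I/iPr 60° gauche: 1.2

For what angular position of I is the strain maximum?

240°

I at 0° (eclipsed): F(0°)/I(0°) eclipsed 2.4; H(120°)/H(120°) eclipsed 1.0; iPr(240°)/H(240°) eclipsed 1.9 → 5.3 kcal/mol.
I at 60° (staggered): F(0°)/I(60°) gauche 0.8 → 0.8 kcal/mol.
I at 120° (eclipsed): F(0°)/H(0°) eclipsed 1.3; H(120°)/I(120°) eclipsed 1.8; iPr(240°)/H(240°) eclipsed 1.9 → 5.0 kcal/mol.
I at 180° (staggered): iPr(240°)/I(180°) gauche 1.2 → 1.2 kcal/mol.
I at 240° (eclipsed): F(0°)/H(0°) eclipsed 1.3; H(120°)/H(120°) eclipsed 1.0; iPr(240°)/I(240°) eclipsed 4.0 → 6.3 kcal/mol.
I at 300° (staggered): F(0°)/I(300°) gauche 0.8; iPr(240°)/I(300°) gauche 1.2 → 2.0 kcal/mol.
The maximum (6.3 kcal/mol) occurs with I at 240°.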